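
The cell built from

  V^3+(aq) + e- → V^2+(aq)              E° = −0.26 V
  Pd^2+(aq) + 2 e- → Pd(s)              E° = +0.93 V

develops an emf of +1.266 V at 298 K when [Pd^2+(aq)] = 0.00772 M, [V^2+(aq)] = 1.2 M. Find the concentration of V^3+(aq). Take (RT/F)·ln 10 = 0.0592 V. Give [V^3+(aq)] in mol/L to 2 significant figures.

0.0055 M

With Pd²⁺/Pd at the cathode and V³⁺/V²⁺ at the anode, E°cell = +0.93 − (−0.26) = +1.19 V (n = 2).
From the Nernst equation, log Q = n(E° − E)/0.0592 = 2·(+1.19 − (+1.266))/0.0592 = −2.568.
For Pd^2+(aq) + 2 V^2+(aq) → Pd(s) + 2 V^3+(aq), the reaction quotient is Q = [V^3+(aq)]^2 / ([Pd^2+(aq)]·[V^2+(aq)]^2).
Isolating [V^3+(aq)] in Q = 10^{−2.568} yields log [V^3+(aq)] = −2.261, i.e. 0.0055 M.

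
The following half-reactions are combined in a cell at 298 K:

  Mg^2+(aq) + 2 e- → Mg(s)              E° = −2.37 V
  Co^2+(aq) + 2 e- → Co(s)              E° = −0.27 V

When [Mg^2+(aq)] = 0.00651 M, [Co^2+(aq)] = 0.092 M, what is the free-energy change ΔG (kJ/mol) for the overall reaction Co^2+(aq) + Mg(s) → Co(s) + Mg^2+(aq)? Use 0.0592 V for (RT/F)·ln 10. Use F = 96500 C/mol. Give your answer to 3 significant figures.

E°cell = −0.27 − (−2.37) = +2.10 V; the balanced reaction transfers n = 2 electrons.
Here Q = [Mg^2+(aq)] / [Co^2+(aq)] = 0.0708 (log Q = −1.150), giving E = +2.10 − (0.0592/2)·(−1.150) = +2.1340 V.
Finally ΔG = −nFE = −(2)(96500 C/mol)(+2.1340 V) = −412 kJ/mol.

−412 kJ/mol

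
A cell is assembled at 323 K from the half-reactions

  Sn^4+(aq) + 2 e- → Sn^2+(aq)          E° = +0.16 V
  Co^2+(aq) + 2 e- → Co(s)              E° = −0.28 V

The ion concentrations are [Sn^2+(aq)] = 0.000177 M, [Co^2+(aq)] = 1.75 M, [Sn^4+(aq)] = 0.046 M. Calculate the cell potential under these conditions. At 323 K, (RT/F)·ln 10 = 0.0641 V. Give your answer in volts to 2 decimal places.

The Sn⁴⁺/Sn²⁺ couple has the more positive E°, so it is the cathode; Co²⁺/Co is the anode.
E°cell = +0.16 − (−0.28) = +0.44 V, with n = 2 electrons transferred.
Balancing gives Sn^4+(aq) + Co(s) → Sn^2+(aq) + Co^2+(aq); hence Q = ([Sn^2+(aq)]·[Co^2+(aq)]) / [Sn^4+(aq)] = 0.00673 (log Q = −2.172).
Applying E = E° − (RT ln10/nF)·log Q gives +0.44 − (0.0641/2)(−2.172) = +0.51 V.

+0.51 V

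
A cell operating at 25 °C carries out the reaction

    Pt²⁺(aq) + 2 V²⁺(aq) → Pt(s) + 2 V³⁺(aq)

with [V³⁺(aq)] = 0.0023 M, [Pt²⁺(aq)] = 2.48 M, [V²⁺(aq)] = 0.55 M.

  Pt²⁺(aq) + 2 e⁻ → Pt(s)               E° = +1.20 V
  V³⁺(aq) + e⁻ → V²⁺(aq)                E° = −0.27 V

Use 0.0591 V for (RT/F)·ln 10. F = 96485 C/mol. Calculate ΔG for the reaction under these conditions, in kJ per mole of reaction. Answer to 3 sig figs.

−313 kJ/mol

The standard cell potential is +1.20 − (−0.27) = +1.47 V, with n = 2 electrons in the balanced equation.
Here Q = [V³⁺(aq)]^2 / ([Pt²⁺(aq)]·[V²⁺(aq)]^2) = 7.05×10^−6 (log Q = −5.152), giving E = +1.47 − (0.0591/2)·(−5.152) = +1.6222 V.
Finally ΔG = −nFE = −(2)(96485 C/mol)(+1.6222 V) = −313 kJ/mol.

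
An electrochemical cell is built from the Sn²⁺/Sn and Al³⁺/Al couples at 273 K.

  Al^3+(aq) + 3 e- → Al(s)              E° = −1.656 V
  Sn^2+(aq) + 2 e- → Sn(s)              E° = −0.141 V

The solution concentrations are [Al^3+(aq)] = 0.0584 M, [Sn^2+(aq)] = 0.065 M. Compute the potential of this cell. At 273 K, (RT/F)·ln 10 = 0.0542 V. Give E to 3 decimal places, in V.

Since E°(Sn²⁺/Sn) > E°(Al³⁺/Al), Sn²⁺/Sn serves as the cathode.
E°cell = E°cat − E°an = −0.141 − (−1.656) = +1.515 V; n = 6.
The balanced reaction is 3 Sn^2+(aq) + 2 Al(s) → 3 Sn(s) + 2 Al^3+(aq), so Q = [Al^3+(aq)]^2 / [Sn^2+(aq)]^3 = 12.4 and log Q = 1.094.
By the Nernst equation, E = +1.515 − (0.0542/6)·(1.094) = +1.505 V.

+1.505 V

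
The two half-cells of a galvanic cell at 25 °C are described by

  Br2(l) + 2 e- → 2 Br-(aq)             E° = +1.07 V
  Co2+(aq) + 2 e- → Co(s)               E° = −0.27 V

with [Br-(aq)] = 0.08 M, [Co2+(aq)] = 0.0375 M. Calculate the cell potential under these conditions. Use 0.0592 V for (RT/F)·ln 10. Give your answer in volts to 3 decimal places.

Since E°(Br₂/Br⁻) > E°(Co²⁺/Co), Br₂/Br⁻ serves as the cathode.
E°cell = +1.07 − (−0.27) = +1.34 V, with n = 2 electrons transferred.
The balanced reaction is Br2(l) + Co(s) → 2 Br-(aq) + Co2+(aq), so Q = [Br-(aq)]^2·[Co2+(aq)] = 0.00024 and log Q = −3.620.
Applying E = E° − (RT ln10/nF)·log Q gives +1.34 − (0.0592/2)(−3.620) = +1.447 V.

+1.447 V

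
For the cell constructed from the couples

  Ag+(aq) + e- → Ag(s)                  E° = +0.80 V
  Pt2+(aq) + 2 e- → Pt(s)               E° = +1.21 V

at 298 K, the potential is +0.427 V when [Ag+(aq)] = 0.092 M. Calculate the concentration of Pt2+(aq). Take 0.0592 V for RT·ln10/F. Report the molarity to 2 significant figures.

Pt²⁺/Pt is the cathode (higher E°); E°cell = +1.21 − (+0.80) = +0.41 V with n = 2.
Since E = E° − (0.0592/n)·log Q, log Q = n(E° − E)/0.0592 = −0.574.
The balanced reaction is Pt2+(aq) + 2 Ag(s) → Pt(s) + 2 Ag+(aq), so Q = [Ag+(aq)]^2 / [Pt2+(aq)].
Solving for the unknown gives log [Pt2+(aq)] = −1.498, so [Pt2+(aq)] ≈ 0.032 M.

0.032 M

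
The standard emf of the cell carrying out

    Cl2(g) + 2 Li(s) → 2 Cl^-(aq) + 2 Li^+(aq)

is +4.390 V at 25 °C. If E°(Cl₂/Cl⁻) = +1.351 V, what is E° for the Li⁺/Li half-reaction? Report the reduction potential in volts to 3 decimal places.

In the reaction as written the Cl₂/Cl⁻ couple is reduced (cathode) and Li⁺/Li is oxidized (anode), so E°cell = E°(Cl₂/Cl⁻) − E°(Li⁺/Li).
E°(Li⁺/Li) = E°(cathode) − E°cell = +1.351 − (+4.390) = −3.039 V.

−3.039 V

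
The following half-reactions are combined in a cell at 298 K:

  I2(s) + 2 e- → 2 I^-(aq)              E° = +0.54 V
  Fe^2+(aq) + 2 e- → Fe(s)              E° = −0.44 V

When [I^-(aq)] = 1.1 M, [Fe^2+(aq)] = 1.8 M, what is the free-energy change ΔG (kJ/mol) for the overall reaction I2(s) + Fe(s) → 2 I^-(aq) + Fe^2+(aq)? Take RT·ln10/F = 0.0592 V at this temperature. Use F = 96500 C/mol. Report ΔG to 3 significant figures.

−187 kJ/mol

With I₂/I⁻ reduced at the cathode, E°cell = +0.54 − (−0.44) = +0.98 V and n = 2.
Q = [I^-(aq)]^2·[Fe^2+(aq)] = 2.18, so log Q = 0.338 and E = +0.98 − (0.0592/2)(0.338) = +0.9700 V.
ΔG = −nFE = −(2)(96500)(+0.9700) J/mol = −187 kJ/mol.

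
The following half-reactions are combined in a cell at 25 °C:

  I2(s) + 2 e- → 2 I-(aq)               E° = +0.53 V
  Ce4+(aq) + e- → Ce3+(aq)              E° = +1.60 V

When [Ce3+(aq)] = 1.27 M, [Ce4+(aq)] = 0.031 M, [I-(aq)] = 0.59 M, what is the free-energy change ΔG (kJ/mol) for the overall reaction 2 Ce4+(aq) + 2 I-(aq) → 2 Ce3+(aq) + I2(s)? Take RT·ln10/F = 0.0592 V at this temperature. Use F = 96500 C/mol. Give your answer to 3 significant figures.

−185 kJ/mol

With Ce⁴⁺/Ce³⁺ reduced at the cathode, E°cell = +1.60 − (+0.53) = +1.07 V and n = 2.
Q = [Ce3+(aq)]^2 / ([Ce4+(aq)]^2·[I-(aq)]^2) = 4.82×10^3, so log Q = 3.683 and E = +1.07 − (0.0592/2)(3.683) = +0.9610 V.
ΔG = −nFE = −(2)(96500)(+0.9610) J/mol = −185 kJ/mol.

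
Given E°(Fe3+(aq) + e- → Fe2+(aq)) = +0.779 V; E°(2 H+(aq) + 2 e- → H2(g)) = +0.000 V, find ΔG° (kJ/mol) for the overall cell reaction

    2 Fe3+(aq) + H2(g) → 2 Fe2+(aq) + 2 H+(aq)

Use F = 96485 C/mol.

−150 kJ/mol

In the reaction as written Fe3+(aq) is reduced, so the Fe³⁺/Fe²⁺ couple is the cathode and 2H⁺/H₂ is the anode.
E°cell = +0.779 − (+0.000) = +0.779 V; balancing electrons gives n = 2.
ΔG° = −nFE°cell = −(2)(96485)(+0.779) J/mol = −150 kJ/mol.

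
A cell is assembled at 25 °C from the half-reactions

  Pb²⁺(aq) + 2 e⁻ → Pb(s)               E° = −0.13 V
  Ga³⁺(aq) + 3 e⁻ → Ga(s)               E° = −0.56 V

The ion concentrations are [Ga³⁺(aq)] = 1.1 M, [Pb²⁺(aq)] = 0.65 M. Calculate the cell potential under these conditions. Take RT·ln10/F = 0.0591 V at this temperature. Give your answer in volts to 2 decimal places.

Since E°(Pb²⁺/Pb) > E°(Ga³⁺/Ga), Pb²⁺/Pb serves as the cathode.
The standard potential is −0.13 − (−0.56) = +0.43 V and the balanced reaction transfers n = 6 electrons.
Balancing gives 3 Pb²⁺(aq) + 2 Ga(s) → 3 Pb(s) + 2 Ga³⁺(aq); hence Q = [Ga³⁺(aq)]^2 / [Pb²⁺(aq)]^3 = 4.41 (log Q = 0.644).
Applying E = E° − (RT ln10/nF)·log Q gives +0.43 − (0.0591/6)(0.644) = +0.42 V.

+0.42 V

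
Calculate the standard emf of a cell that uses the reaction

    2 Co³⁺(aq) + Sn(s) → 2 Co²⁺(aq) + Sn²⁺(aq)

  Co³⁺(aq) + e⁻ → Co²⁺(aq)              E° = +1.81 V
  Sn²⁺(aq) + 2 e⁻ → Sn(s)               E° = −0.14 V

+1.95 V

Co³⁺(aq) gains electrons, so the Co³⁺/Co²⁺ couple is the cathode; the Sn²⁺/Sn couple is the anode.
E°cell = E°(cathode) − E°(anode) = +1.81 − (−0.14) = +1.95 V.
The positive value indicates the reaction is spontaneous as written.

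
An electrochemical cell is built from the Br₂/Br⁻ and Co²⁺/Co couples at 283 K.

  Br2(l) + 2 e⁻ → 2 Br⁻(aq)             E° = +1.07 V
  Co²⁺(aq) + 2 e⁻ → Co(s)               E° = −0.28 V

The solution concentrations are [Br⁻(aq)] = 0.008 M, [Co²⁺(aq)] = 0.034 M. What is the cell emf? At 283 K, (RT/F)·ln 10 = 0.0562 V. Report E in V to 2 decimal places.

+1.51 V

Since E°(Br₂/Br⁻) > E°(Co²⁺/Co), Br₂/Br⁻ serves as the cathode.
E°cell = E°cat − E°an = +1.07 − (−0.28) = +1.35 V; n = 2.
Balancing gives Br2(l) + Co(s) → 2 Br⁻(aq) + Co²⁺(aq); hence Q = [Br⁻(aq)]^2·[Co²⁺(aq)] = 2.18×10^−6 (log Q = −5.662).
By the Nernst equation, E = +1.35 − (0.0562/2)·(−5.662) = +1.51 V.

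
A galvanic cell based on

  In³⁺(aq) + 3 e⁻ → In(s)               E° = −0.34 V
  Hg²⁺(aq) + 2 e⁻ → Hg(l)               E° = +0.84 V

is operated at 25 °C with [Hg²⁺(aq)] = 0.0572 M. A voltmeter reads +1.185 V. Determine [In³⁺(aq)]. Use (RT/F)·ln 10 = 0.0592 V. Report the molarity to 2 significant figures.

Hg²⁺/Hg is the cathode (higher E°); E°cell = +0.84 − (−0.34) = +1.18 V with n = 6.
Rearranging E = E° − (0.0592/n)·log Q gives log Q = 6(+1.18 − (+1.185))/0.0592 = −0.507.
Balancing electrons gives 3 Hg²⁺(aq) + 2 In(s) → 3 Hg(l) + 2 In³⁺(aq); thus Q = [In³⁺(aq)]^2 / [Hg²⁺(aq)]^3.
Isolating [In³⁺(aq)] in Q = 10^{−0.507} yields log [In³⁺(aq)] = −2.117, i.e. 0.0076 M.

0.0076 M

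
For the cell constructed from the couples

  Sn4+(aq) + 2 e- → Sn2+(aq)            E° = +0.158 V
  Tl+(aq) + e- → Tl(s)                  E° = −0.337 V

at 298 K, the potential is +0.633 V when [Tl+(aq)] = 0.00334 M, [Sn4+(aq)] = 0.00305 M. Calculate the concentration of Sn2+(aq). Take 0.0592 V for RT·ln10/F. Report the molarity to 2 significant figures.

Sn⁴⁺/Sn²⁺ is the cathode (higher E°); E°cell = +0.158 − (−0.337) = +0.495 V with n = 2.
Rearranging E = E° − (0.0592/n)·log Q gives log Q = 2(+0.495 − (+0.633))/0.0592 = −4.662.
For Sn4+(aq) + 2 Tl(s) → Sn2+(aq) + 2 Tl+(aq), the reaction quotient is Q = ([Sn2+(aq)]·[Tl+(aq)]^2) / [Sn4+(aq)].
Substituting the known concentrations and solving, log [Sn2+(aq)] = −2.225 and [Sn2+(aq)] = 0.0060 M.

0.0060 M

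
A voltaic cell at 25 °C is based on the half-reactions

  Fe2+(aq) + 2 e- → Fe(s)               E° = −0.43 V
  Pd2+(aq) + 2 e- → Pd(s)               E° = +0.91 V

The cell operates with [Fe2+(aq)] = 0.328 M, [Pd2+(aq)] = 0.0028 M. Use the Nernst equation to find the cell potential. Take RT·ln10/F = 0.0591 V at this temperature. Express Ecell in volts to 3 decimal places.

Since E°(Pd²⁺/Pd) > E°(Fe²⁺/Fe), Pd²⁺/Pd serves as the cathode.
E°cell = E°cat − E°an = +0.91 − (−0.43) = +1.34 V; n = 2.
For the overall reaction Pd2+(aq) + Fe(s) → Pd(s) + Fe2+(aq), Q = [Fe2+(aq)] / [Pd2+(aq)] = 117, giving log Q = 2.069.
E = E° − (0.0591/n)·log Q = +1.34 − (0.0591/2)(2.069) = +1.279 V.

+1.279 V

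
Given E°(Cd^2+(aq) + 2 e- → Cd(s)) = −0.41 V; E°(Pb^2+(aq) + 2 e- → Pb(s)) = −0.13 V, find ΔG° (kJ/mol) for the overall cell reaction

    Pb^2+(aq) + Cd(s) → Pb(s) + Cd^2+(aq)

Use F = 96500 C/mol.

In the reaction as written Pb^2+(aq) is reduced, so the Pb²⁺/Pb couple is the cathode and Cd²⁺/Cd is the anode.
E°cell = −0.13 − (−0.41) = +0.28 V; balancing electrons gives n = 2.
ΔG° = −nFE°cell = −(2)(96500)(+0.28) J/mol = −54.0 kJ/mol.

−54.0 kJ/mol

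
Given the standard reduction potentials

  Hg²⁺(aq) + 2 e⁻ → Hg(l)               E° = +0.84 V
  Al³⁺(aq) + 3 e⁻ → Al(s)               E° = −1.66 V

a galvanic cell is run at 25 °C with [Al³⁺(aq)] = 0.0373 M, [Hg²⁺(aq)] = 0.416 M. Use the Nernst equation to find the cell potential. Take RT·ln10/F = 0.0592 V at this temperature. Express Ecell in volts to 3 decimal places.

Hg²⁺/Hg is reduced (cathode, E° = +0.84 V) and Al³⁺/Al is oxidized (anode).
The standard potential is +0.84 − (−1.66) = +2.50 V and the balanced reaction transfers n = 6 electrons.
Balancing gives 3 Hg²⁺(aq) + 2 Al(s) → 3 Hg(l) + 2 Al³⁺(aq); hence Q = [Al³⁺(aq)]^2 / [Hg²⁺(aq)]^3 = 0.0193 (log Q = −1.714).
By the Nernst equation, E = +2.50 − (0.0592/6)·(−1.714) = +2.517 V.

+2.517 V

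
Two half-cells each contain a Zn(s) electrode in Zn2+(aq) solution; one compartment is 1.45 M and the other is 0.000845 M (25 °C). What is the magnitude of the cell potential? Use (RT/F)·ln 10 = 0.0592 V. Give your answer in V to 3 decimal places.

For a concentration cell E°cell = 0, since both electrodes use the same couple.
The compartment with the higher Zn2+(aq) concentration (1.45 M) acts as the cathode; ions are reduced there and produced at the dilute (0.000845 M) anode.
With n = 2, Ecell = −(0.0592/2)·log([dilute]/[conc]) = −(0.0592/2)·log(0.000845/1.45) = +0.096 V.

0.096 V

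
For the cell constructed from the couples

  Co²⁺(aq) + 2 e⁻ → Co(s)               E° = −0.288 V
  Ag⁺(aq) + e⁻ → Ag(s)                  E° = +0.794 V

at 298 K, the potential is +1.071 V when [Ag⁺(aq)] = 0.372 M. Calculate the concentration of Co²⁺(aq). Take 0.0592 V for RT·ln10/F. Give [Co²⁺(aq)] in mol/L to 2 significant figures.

Ag⁺/Ag is the cathode (higher E°); E°cell = +0.794 − (−0.288) = +1.082 V with n = 2.
Since E = E° − (0.0592/n)·log Q, log Q = n(E° − E)/0.0592 = 0.372.
Balancing electrons gives 2 Ag⁺(aq) + Co(s) → 2 Ag(s) + Co²⁺(aq); thus Q = [Co²⁺(aq)] / [Ag⁺(aq)]^2.
Solving for the unknown gives log [Co²⁺(aq)] = −0.487, so [Co²⁺(aq)] ≈ 0.33 M.

0.33 M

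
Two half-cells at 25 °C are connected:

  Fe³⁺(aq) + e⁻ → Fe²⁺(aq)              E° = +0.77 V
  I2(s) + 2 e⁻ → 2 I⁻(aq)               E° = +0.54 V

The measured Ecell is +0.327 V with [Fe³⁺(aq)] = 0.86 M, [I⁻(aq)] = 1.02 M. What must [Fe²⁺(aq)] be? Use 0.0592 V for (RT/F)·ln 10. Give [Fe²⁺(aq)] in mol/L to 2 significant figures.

0.020 M

The Fe³⁺/Fe²⁺ couple has the larger reduction potential, so it is the cathode: E°cell = +0.77 − (+0.54) = +0.23 V and n = 2.
Rearranging E = E° − (0.0592/n)·log Q gives log Q = 2(+0.23 − (+0.327))/0.0592 = −3.277.
The balanced reaction is 2 Fe³⁺(aq) + 2 I⁻(aq) → 2 Fe²⁺(aq) + I2(s), so Q = [Fe²⁺(aq)]^2 / ([Fe³⁺(aq)]^2·[I⁻(aq)]^2).
Isolating [Fe²⁺(aq)] in Q = 10^{−3.277} yields log [Fe²⁺(aq)] = −1.695, i.e. 0.020 M.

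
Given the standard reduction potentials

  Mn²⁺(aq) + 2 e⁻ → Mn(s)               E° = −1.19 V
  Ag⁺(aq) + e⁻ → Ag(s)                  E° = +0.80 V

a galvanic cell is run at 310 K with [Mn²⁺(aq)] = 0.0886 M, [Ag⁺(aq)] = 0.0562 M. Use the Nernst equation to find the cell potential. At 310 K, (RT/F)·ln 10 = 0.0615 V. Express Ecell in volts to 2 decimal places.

Since E°(Ag⁺/Ag) > E°(Mn²⁺/Mn), Ag⁺/Ag serves as the cathode.
The standard potential is +0.80 − (−1.19) = +1.99 V and the balanced reaction transfers n = 2 electrons.
The balanced reaction is 2 Ag⁺(aq) + Mn(s) → 2 Ag(s) + Mn²⁺(aq), so Q = [Mn²⁺(aq)] / [Ag⁺(aq)]^2 = 28.1 and log Q = 1.448.
E = E° − (0.0615/n)·log Q = +1.99 − (0.0615/2)(1.448) = +1.95 V.

+1.95 V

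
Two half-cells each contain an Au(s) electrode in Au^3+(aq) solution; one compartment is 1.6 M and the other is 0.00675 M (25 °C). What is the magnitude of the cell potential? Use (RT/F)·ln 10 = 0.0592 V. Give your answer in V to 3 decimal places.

0.047 V

For a concentration cell E°cell = 0, since both electrodes use the same couple.
The compartment with the higher Au^3+(aq) concentration (1.6 M) acts as the cathode; ions are reduced there and produced at the dilute (0.00675 M) anode.
With n = 3, Ecell = −(0.0592/3)·log([dilute]/[conc]) = −(0.0592/3)·log(0.00675/1.6) = +0.047 V.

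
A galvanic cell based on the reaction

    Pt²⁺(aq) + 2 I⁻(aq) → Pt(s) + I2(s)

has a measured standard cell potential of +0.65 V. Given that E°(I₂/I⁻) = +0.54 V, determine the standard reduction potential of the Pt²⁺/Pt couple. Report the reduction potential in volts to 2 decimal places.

+1.19 V

In the reaction as written the Pt²⁺/Pt couple is reduced (cathode) and I₂/I⁻ is oxidized (anode), so E°cell = E°(Pt²⁺/Pt) − E°(I₂/I⁻).
E°(Pt²⁺/Pt) = E°cell + E°(anode) = +0.65 + (+0.54) = +1.19 V.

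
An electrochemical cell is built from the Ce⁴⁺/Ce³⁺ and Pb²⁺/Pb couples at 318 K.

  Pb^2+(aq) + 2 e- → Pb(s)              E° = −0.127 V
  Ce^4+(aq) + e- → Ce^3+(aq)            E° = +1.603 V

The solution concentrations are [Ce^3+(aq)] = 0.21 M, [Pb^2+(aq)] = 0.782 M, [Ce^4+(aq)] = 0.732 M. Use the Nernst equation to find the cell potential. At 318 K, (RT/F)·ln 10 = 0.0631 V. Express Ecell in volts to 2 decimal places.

+1.77 V

Since E°(Ce⁴⁺/Ce³⁺) > E°(Pb²⁺/Pb), Ce⁴⁺/Ce³⁺ serves as the cathode.
The standard potential is +1.603 − (−0.127) = +1.730 V and the balanced reaction transfers n = 2 electrons.
For the overall reaction 2 Ce^4+(aq) + Pb(s) → 2 Ce^3+(aq) + Pb^2+(aq), Q = ([Ce^3+(aq)]^2·[Pb^2+(aq)]) / [Ce^4+(aq)]^2 = 0.0644, giving log Q = −1.191.
Applying E = E° − (RT ln10/nF)·log Q gives +1.730 − (0.0631/2)(−1.191) = +1.77 V.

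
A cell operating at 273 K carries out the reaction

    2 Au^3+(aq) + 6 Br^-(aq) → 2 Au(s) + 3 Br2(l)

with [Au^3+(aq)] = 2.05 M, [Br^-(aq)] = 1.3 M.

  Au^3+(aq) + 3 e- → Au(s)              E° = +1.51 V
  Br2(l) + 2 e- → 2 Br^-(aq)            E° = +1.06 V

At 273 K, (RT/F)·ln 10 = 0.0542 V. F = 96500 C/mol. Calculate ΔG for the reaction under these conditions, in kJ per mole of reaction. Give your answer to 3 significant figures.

The standard cell potential is +1.51 − (+1.06) = +0.45 V, with n = 6 electrons in the balanced equation.
Q = 1 / ([Au^3+(aq)]^2·[Br^-(aq)]^6) = 0.0493, so log Q = −1.307 and E = +0.45 − (0.0542/6)(−1.307) = +0.4618 V.
Then ΔG = −nFE = −6 × 96500 × +0.4618 J/mol = −267 kJ/mol.

−267 kJ/mol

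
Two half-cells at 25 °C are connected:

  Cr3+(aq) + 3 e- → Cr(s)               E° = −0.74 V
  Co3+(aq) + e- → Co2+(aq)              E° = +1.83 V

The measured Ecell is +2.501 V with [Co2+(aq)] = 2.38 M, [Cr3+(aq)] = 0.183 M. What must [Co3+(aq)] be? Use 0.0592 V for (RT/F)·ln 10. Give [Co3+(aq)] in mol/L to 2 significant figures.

With Co³⁺/Co²⁺ at the cathode and Cr³⁺/Cr at the anode, E°cell = +1.83 − (−0.74) = +2.57 V (n = 3).
From the Nernst equation, log Q = n(E° − E)/0.0592 = 3·(+2.57 − (+2.501))/0.0592 = 3.497.
The balanced reaction is 3 Co3+(aq) + Cr(s) → 3 Co2+(aq) + Cr3+(aq), so Q = ([Co2+(aq)]^3·[Cr3+(aq)]) / [Co3+(aq)]^3.
Solving for the unknown gives log [Co3+(aq)] = −1.035, so [Co3+(aq)] ≈ 0.092 M.

0.092 M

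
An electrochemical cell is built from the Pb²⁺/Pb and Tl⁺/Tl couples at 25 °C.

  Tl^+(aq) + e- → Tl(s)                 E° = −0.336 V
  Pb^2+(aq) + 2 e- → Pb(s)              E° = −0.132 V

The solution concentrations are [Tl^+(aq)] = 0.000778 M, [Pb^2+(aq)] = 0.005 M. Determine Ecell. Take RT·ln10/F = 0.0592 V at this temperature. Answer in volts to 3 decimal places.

+0.320 V

Since E°(Pb²⁺/Pb) > E°(Tl⁺/Tl), Pb²⁺/Pb serves as the cathode.
E°cell = E°cat − E°an = −0.132 − (−0.336) = +0.204 V; n = 2.
For the overall reaction Pb^2+(aq) + 2 Tl(s) → Pb(s) + 2 Tl^+(aq), Q = [Tl^+(aq)]^2 / [Pb^2+(aq)] = 0.000121, giving log Q = −3.917.
Applying E = E° − (RT ln10/nF)·log Q gives +0.204 − (0.0592/2)(−3.917) = +0.320 V.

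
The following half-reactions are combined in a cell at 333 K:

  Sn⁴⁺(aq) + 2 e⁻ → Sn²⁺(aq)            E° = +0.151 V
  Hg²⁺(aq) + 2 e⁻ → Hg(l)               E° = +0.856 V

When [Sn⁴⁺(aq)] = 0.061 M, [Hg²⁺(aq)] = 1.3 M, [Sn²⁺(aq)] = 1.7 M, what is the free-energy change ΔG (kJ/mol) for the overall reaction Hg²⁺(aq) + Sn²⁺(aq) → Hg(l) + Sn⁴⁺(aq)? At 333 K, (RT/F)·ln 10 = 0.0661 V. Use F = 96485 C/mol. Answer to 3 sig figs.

−146 kJ/mol

With Hg²⁺/Hg reduced at the cathode, E°cell = +0.856 − (+0.151) = +0.705 V and n = 2.
Here Q = [Sn⁴⁺(aq)] / ([Hg²⁺(aq)]·[Sn²⁺(aq)]) = 0.0276 (log Q = −1.559), giving E = +0.705 − (0.0661/2)·(−1.559) = +0.7565 V.
Then ΔG = −nFE = −2 × 96485 × +0.7565 J/mol = −146 kJ/mol.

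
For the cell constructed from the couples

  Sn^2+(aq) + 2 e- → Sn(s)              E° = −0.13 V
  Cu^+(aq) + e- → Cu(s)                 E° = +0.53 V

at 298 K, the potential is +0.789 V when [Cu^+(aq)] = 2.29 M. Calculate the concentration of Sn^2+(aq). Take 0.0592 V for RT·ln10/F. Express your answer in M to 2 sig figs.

0.00023 M

With Cu⁺/Cu at the cathode and Sn²⁺/Sn at the anode, E°cell = +0.53 − (−0.13) = +0.66 V (n = 2).
Since E = E° − (0.0592/n)·log Q, log Q = n(E° − E)/0.0592 = −4.358.
The balanced reaction is 2 Cu^+(aq) + Sn(s) → 2 Cu(s) + Sn^2+(aq), so Q = [Sn^2+(aq)] / [Cu^+(aq)]^2.
Solving for the unknown gives log [Sn^2+(aq)] = −3.638, so [Sn^2+(aq)] ≈ 0.00023 M.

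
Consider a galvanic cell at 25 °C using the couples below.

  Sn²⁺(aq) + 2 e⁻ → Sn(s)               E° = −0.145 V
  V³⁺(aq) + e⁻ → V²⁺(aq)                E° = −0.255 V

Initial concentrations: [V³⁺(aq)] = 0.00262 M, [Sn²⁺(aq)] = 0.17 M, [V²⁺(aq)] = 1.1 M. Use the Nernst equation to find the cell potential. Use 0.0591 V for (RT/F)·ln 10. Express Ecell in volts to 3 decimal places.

The Sn²⁺/Sn couple has the more positive E°, so it is the cathode; V³⁺/V²⁺ is the anode.
E°cell = −0.145 − (−0.255) = +0.110 V, with n = 2 electrons transferred.
The balanced reaction is Sn²⁺(aq) + 2 V²⁺(aq) → Sn(s) + 2 V³⁺(aq), so Q = [V³⁺(aq)]^2 / ([Sn²⁺(aq)]·[V²⁺(aq)]^2) = 3.34×10^−5 and log Q = −4.477.
E = E° − (0.0591/n)·log Q = +0.110 − (0.0591/2)(−4.477) = +0.242 V.

+0.242 V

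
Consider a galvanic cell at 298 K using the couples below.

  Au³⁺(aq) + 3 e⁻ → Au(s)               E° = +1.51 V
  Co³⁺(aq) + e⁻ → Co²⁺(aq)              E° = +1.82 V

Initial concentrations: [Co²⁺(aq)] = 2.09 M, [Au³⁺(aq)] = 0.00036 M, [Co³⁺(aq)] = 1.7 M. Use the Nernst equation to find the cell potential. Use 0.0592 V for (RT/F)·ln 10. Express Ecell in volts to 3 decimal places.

Since E°(Co³⁺/Co²⁺) > E°(Au³⁺/Au), Co³⁺/Co²⁺ serves as the cathode.
E°cell = +1.82 − (+1.51) = +0.31 V, with n = 3 electrons transferred.
For the overall reaction 3 Co³⁺(aq) + Au(s) → 3 Co²⁺(aq) + Au³⁺(aq), Q = ([Co²⁺(aq)]^3·[Au³⁺(aq)]) / [Co³⁺(aq)]^3 = 0.000669, giving log Q = −3.175.
By the Nernst equation, E = +0.31 − (0.0592/3)·(−3.175) = +0.373 V.

+0.373 V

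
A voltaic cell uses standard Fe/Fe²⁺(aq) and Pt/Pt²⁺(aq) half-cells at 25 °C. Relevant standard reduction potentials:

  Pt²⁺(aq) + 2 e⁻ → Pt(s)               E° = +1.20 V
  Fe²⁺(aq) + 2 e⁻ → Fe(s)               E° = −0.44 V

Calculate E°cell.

+1.64 V

The Pt²⁺/Pt couple has the higher E°, so Pt ion is reduced (cathode) and Fe is oxidized (anode).
E°cell = E°(cathode) − E°(anode) = +1.20 − (−0.44) = +1.64 V.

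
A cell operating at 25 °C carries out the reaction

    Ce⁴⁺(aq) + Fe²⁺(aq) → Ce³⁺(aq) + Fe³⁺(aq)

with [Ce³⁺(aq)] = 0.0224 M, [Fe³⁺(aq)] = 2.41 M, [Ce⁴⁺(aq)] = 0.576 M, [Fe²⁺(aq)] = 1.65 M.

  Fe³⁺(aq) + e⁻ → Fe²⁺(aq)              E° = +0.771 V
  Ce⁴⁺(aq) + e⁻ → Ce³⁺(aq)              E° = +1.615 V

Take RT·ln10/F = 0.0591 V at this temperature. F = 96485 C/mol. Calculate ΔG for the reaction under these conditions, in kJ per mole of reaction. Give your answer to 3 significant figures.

With Ce⁴⁺/Ce³⁺ reduced at the cathode, E°cell = +1.615 − (+0.771) = +0.844 V and n = 1.
The reaction quotient is ([Ce³⁺(aq)]·[Fe³⁺(aq)]) / ([Ce⁴⁺(aq)]·[Fe²⁺(aq)]) = 0.0568; by Nernst, E = +0.844 − (0.0591/1)(−1.246) = +0.9176 V.
ΔG = −nFE = −(1)(96485)(+0.9176) J/mol = −88.5 kJ/mol.

−88.5 kJ/mol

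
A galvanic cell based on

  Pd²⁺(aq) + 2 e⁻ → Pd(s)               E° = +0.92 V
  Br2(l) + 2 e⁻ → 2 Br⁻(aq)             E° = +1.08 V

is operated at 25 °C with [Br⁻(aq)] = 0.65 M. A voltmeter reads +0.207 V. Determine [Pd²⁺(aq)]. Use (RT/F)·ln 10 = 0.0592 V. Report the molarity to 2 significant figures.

Br₂/Br⁻ is the cathode (higher E°); E°cell = +1.08 − (+0.92) = +0.16 V with n = 2.
From the Nernst equation, log Q = n(E° − E)/0.0592 = 2·(+0.16 − (+0.207))/0.0592 = −1.588.
Balancing electrons gives Br2(l) + Pd(s) → 2 Br⁻(aq) + Pd²⁺(aq); thus Q = [Br⁻(aq)]^2·[Pd²⁺(aq)].
Substituting the known concentrations and solving, log [Pd²⁺(aq)] = −1.214 and [Pd²⁺(aq)] = 0.061 M.

0.061 M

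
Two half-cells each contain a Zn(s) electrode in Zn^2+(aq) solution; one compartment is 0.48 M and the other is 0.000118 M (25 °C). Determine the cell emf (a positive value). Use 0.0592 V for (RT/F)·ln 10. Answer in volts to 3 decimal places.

For a concentration cell E°cell = 0, since both electrodes use the same couple.
The compartment with the higher Zn^2+(aq) concentration (0.48 M) acts as the cathode; ions are reduced there and produced at the dilute (0.000118 M) anode.
With n = 2, Ecell = −(0.0592/2)·log([dilute]/[conc]) = −(0.0592/2)·log(0.000118/0.48) = +0.107 V.

0.107 V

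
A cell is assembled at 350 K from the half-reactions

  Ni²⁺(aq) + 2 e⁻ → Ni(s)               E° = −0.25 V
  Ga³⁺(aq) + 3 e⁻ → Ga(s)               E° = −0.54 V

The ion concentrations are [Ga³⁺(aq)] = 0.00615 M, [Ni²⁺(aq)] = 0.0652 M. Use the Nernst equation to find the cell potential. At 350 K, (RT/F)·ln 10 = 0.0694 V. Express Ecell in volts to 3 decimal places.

Since E°(Ni²⁺/Ni) > E°(Ga³⁺/Ga), Ni²⁺/Ni serves as the cathode.
E°cell = E°cat − E°an = −0.25 − (−0.54) = +0.29 V; n = 6.
For the overall reaction 3 Ni²⁺(aq) + 2 Ga(s) → 3 Ni(s) + 2 Ga³⁺(aq), Q = [Ga³⁺(aq)]^2 / [Ni²⁺(aq)]^3 = 0.136, giving log Q = −0.865.
By the Nernst equation, E = +0.29 − (0.0694/6)·(−0.865) = +0.300 V.

+0.300 V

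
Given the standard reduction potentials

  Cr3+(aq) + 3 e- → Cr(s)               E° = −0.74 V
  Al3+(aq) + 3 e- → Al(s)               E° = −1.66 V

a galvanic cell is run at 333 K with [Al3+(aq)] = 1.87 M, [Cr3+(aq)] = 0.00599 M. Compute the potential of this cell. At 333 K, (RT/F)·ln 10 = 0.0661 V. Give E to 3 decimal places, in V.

The Cr³⁺/Cr couple has the more positive E°, so it is the cathode; Al³⁺/Al is the anode.
E°cell = E°cat − E°an = −0.74 − (−1.66) = +0.92 V; n = 3.
Balancing gives Cr3+(aq) + Al(s) → Cr(s) + Al3+(aq); hence Q = [Al3+(aq)] / [Cr3+(aq)] = 312 (log Q = 2.494).
Applying E = E° − (RT ln10/nF)·log Q gives +0.92 − (0.0661/3)(2.494) = +0.865 V.

+0.865 V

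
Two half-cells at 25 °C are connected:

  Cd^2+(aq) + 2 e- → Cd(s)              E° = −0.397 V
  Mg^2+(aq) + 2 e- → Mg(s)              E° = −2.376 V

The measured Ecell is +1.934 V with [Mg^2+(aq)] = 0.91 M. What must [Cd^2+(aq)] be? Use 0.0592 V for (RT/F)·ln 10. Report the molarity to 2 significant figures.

0.027 M

The Cd²⁺/Cd couple has the larger reduction potential, so it is the cathode: E°cell = −0.397 − (−2.376) = +1.979 V and n = 2.
Rearranging E = E° − (0.0592/n)·log Q gives log Q = 2(+1.979 − (+1.934))/0.0592 = 1.520.
Balancing electrons gives Cd^2+(aq) + Mg(s) → Cd(s) + Mg^2+(aq); thus Q = [Mg^2+(aq)] / [Cd^2+(aq)].
Substituting the known concentrations and solving, log [Cd^2+(aq)] = −1.561 and [Cd^2+(aq)] = 0.027 M.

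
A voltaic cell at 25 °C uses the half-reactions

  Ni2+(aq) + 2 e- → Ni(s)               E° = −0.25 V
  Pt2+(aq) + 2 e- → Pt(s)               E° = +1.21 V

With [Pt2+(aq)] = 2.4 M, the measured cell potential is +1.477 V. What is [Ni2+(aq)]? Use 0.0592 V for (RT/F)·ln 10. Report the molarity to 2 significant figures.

The Pt²⁺/Pt couple has the larger reduction potential, so it is the cathode: E°cell = +1.21 − (−0.25) = +1.46 V and n = 2.
Since E = E° − (0.0592/n)·log Q, log Q = n(E° − E)/0.0592 = −0.574.
Balancing electrons gives Pt2+(aq) + Ni(s) → Pt(s) + Ni2+(aq); thus Q = [Ni2+(aq)] / [Pt2+(aq)].
Substituting the known concentrations and solving, log [Ni2+(aq)] = −0.194 and [Ni2+(aq)] = 0.64 M.

0.64 M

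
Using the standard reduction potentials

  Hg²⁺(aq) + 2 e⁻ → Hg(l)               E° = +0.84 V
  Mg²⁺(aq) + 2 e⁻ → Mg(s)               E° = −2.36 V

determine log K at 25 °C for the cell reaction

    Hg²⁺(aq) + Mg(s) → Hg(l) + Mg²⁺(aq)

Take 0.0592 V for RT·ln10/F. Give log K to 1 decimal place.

log K = 108.1

The Hg²⁺/Hg couple is reduced (cathode); E°cell = +0.84 − (−2.36) = +3.20 V with n = 2.
At equilibrium E = 0, so log K = nE°cell / 0.0592 = (2)(+3.20) / 0.0592 = 108.1.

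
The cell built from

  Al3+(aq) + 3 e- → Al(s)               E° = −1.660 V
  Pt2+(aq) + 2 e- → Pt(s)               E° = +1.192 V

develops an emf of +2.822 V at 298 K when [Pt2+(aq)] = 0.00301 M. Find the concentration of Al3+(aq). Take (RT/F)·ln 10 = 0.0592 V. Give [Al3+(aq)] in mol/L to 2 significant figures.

The Pt²⁺/Pt couple has the larger reduction potential, so it is the cathode: E°cell = +1.192 − (−1.660) = +2.852 V and n = 6.
From the Nernst equation, log Q = n(E° − E)/0.0592 = 6·(+2.852 − (+2.822))/0.0592 = 3.041.
Balancing electrons gives 3 Pt2+(aq) + 2 Al(s) → 3 Pt(s) + 2 Al3+(aq); thus Q = [Al3+(aq)]^2 / [Pt2+(aq)]^3.
Solving for the unknown gives log [Al3+(aq)] = −2.262, so [Al3+(aq)] ≈ 0.0055 M.

0.0055 M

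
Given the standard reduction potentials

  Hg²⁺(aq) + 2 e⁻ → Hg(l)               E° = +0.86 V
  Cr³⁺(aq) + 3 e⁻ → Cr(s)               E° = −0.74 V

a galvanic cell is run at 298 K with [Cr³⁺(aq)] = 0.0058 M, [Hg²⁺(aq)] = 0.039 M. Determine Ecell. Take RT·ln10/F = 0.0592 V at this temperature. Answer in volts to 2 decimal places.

The Hg²⁺/Hg couple has the more positive E°, so it is the cathode; Cr³⁺/Cr is the anode.
E°cell = +0.86 − (−0.74) = +1.60 V, with n = 6 electrons transferred.
Balancing gives 3 Hg²⁺(aq) + 2 Cr(s) → 3 Hg(l) + 2 Cr³⁺(aq); hence Q = [Cr³⁺(aq)]^2 / [Hg²⁺(aq)]^3 = 0.567 (log Q = −0.246).
Applying E = E° − (RT ln10/nF)·log Q gives +1.60 − (0.0592/6)(−0.246) = +1.60 V.

+1.60 V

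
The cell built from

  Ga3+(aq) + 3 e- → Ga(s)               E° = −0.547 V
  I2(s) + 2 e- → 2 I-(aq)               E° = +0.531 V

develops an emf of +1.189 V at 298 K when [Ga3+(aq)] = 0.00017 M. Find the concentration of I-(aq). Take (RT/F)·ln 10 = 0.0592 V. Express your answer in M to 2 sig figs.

0.24 M

With I₂/I⁻ at the cathode and Ga³⁺/Ga at the anode, E°cell = +0.531 − (−0.547) = +1.078 V (n = 6).
From the Nernst equation, log Q = n(E° − E)/0.0592 = 6·(+1.078 − (+1.189))/0.0592 = −11.250.
The balanced reaction is 3 I2(s) + 2 Ga(s) → 6 I-(aq) + 2 Ga3+(aq), so Q = [I-(aq)]^6·[Ga3+(aq)]^2.
Solving for the unknown gives log [I-(aq)] = −0.618, so [I-(aq)] ≈ 0.24 M.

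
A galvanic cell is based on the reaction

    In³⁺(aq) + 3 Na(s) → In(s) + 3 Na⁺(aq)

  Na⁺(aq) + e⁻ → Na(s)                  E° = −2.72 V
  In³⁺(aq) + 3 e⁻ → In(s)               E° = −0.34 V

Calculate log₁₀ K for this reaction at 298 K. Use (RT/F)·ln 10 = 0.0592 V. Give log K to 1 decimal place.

log K = 120.6

The In³⁺/In couple is reduced (cathode); E°cell = −0.34 − (−2.72) = +2.38 V with n = 3.
At equilibrium E = 0, so log K = nE°cell / 0.0592 = (3)(+2.38) / 0.0592 = 120.6.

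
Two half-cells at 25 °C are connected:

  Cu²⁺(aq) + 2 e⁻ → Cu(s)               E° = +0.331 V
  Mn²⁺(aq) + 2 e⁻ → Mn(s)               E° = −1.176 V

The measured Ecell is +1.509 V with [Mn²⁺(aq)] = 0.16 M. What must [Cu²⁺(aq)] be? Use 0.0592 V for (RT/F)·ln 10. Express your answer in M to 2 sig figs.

0.19 M

The Cu²⁺/Cu couple has the larger reduction potential, so it is the cathode: E°cell = +0.331 − (−1.176) = +1.507 V and n = 2.
Rearranging E = E° − (0.0592/n)·log Q gives log Q = 2(+1.507 − (+1.509))/0.0592 = −0.068.
The balanced reaction is Cu²⁺(aq) + Mn(s) → Cu(s) + Mn²⁺(aq), so Q = [Mn²⁺(aq)] / [Cu²⁺(aq)].
Substituting the known concentrations and solving, log [Cu²⁺(aq)] = −0.728 and [Cu²⁺(aq)] = 0.19 M.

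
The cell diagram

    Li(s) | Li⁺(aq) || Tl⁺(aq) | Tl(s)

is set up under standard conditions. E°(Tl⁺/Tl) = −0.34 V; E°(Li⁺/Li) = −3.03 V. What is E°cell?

By convention the left-hand electrode in cell notation is the anode (oxidation) and the right-hand electrode is the cathode (reduction).
E°cell = E°(right) − E°(left) = −0.34 − (−3.03) = +2.69 V.

+2.69 V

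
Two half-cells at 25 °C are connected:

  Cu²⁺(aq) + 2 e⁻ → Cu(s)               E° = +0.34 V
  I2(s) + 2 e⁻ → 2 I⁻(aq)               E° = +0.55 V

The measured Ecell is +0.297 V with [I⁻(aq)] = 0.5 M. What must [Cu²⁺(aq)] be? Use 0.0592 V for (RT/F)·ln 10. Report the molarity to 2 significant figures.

0.0046 M

With I₂/I⁻ at the cathode and Cu²⁺/Cu at the anode, E°cell = +0.55 − (+0.34) = +0.21 V (n = 2).
Since E = E° − (0.0592/n)·log Q, log Q = n(E° − E)/0.0592 = −2.939.
Balancing electrons gives I2(s) + Cu(s) → 2 I⁻(aq) + Cu²⁺(aq); thus Q = [I⁻(aq)]^2·[Cu²⁺(aq)].
Substituting the known concentrations and solving, log [Cu²⁺(aq)] = −2.337 and [Cu²⁺(aq)] = 0.0046 M.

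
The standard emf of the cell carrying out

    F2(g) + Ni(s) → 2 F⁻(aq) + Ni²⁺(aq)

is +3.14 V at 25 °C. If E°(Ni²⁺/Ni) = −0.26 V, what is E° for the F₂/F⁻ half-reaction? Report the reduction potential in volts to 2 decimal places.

In the reaction as written the F₂/F⁻ couple is reduced (cathode) and Ni²⁺/Ni is oxidized (anode), so E°cell = E°(F₂/F⁻) − E°(Ni²⁺/Ni).
E°(F₂/F⁻) = E°cell + E°(anode) = +3.14 + (−0.26) = +2.88 V.

+2.88 V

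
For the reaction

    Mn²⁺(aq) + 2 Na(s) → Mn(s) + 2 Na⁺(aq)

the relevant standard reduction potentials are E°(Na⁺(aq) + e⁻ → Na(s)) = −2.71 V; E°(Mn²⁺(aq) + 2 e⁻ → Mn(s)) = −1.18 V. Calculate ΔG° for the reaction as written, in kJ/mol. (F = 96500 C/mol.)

In the reaction as written Mn²⁺(aq) is reduced, so the Mn²⁺/Mn couple is the cathode and Na⁺/Na is the anode.
E°cell = −1.18 − (−2.71) = +1.53 V; balancing electrons gives n = 2.
ΔG° = −nFE°cell = −(2)(96500)(+1.53) J/mol = −295 kJ/mol.

−295 kJ/mol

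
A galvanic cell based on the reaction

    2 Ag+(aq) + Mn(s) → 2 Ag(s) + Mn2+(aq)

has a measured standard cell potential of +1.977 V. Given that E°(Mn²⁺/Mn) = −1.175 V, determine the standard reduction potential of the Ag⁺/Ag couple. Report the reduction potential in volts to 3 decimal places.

In the reaction as written the Ag⁺/Ag couple is reduced (cathode) and Mn²⁺/Mn is oxidized (anode), so E°cell = E°(Ag⁺/Ag) − E°(Mn²⁺/Mn).
E°(Ag⁺/Ag) = E°cell + E°(anode) = +1.977 + (−1.175) = +0.802 V.

+0.802 V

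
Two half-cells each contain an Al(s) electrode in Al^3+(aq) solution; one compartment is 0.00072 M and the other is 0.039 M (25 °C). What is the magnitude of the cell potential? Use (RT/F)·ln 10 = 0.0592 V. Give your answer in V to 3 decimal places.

0.034 V

For a concentration cell E°cell = 0, since both electrodes use the same couple.
The compartment with the higher Al^3+(aq) concentration (0.039 M) acts as the cathode; ions are reduced there and produced at the dilute (0.00072 M) anode.
With n = 3, Ecell = −(0.0592/3)·log([dilute]/[conc]) = −(0.0592/3)·log(0.00072/0.039) = +0.034 V.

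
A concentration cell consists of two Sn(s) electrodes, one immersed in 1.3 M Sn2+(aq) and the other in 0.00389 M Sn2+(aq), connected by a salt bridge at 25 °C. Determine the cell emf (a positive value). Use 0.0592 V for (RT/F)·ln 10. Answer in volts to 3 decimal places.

For a concentration cell E°cell = 0, since both electrodes use the same couple.
The compartment with the higher Sn2+(aq) concentration (1.3 M) acts as the cathode; ions are reduced there and produced at the dilute (0.00389 M) anode.
With n = 2, Ecell = −(0.0592/2)·log([dilute]/[conc]) = −(0.0592/2)·log(0.00389/1.3) = +0.075 V.

0.075 V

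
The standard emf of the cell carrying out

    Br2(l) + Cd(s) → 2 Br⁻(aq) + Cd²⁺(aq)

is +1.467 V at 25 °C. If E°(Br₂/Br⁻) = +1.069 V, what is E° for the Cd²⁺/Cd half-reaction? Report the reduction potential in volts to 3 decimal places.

In the reaction as written the Br₂/Br⁻ couple is reduced (cathode) and Cd²⁺/Cd is oxidized (anode), so E°cell = E°(Br₂/Br⁻) − E°(Cd²⁺/Cd).
E°(Cd²⁺/Cd) = E°(cathode) − E°cell = +1.069 − (+1.467) = −0.398 V.

−0.398 V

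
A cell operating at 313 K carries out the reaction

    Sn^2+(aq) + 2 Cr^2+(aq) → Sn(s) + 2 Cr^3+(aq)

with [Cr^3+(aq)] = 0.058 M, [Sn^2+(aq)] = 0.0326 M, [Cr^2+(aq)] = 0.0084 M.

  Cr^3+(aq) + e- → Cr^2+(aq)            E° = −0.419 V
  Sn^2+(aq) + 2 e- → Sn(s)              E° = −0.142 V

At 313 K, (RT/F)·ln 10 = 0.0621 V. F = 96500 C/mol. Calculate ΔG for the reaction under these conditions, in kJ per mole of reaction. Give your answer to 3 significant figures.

−34.5 kJ/mol

The standard cell potential is −0.142 − (−0.419) = +0.277 V, with n = 2 electrons in the balanced equation.
Q = [Cr^3+(aq)]^2 / ([Sn^2+(aq)]·[Cr^2+(aq)]^2) = 1.46×10^3, so log Q = 3.165 and E = +0.277 − (0.0621/2)(3.165) = +0.1787 V.
Then ΔG = −nFE = −2 × 96500 × +0.1787 J/mol = −34.5 kJ/mol.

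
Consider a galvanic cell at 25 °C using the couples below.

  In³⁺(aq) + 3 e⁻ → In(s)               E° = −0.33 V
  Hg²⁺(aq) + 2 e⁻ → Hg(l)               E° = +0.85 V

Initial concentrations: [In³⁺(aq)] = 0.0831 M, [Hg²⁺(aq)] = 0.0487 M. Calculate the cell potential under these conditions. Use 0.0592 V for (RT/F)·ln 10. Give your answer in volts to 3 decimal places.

+1.162 V

Since E°(Hg²⁺/Hg) > E°(In³⁺/In), Hg²⁺/Hg serves as the cathode.
E°cell = +0.85 − (−0.33) = +1.18 V, with n = 6 electrons transferred.
The balanced reaction is 3 Hg²⁺(aq) + 2 In(s) → 3 Hg(l) + 2 In³⁺(aq), so Q = [In³⁺(aq)]^2 / [Hg²⁺(aq)]^3 = 59.8 and log Q = 1.777.
E = E° − (0.0592/n)·log Q = +1.18 − (0.0592/6)(1.777) = +1.162 V.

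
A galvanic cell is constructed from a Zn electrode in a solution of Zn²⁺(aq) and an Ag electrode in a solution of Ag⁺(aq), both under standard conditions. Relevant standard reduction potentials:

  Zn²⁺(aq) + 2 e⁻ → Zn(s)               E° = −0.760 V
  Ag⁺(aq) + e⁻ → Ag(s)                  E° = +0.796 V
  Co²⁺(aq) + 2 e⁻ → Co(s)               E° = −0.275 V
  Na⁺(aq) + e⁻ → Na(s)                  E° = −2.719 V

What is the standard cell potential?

The Ag⁺/Ag couple has the higher E°, so Ag ion is reduced (cathode) and Zn is oxidized (anode).
E°cell = E°(cathode) − E°(anode) = +0.796 − (−0.760) = +1.556 V.

+1.556 V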